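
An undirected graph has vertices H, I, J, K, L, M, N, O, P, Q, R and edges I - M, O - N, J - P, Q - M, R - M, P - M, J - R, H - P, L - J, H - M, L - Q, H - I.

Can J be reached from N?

Explore from N.
Distance 1: reach O.
The search is exhausted without reaching J; it lies in a different component.

No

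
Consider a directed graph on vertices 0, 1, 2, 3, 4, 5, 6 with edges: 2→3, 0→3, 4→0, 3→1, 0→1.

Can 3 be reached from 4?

Yes

Explore from 4.
Distance 1: reach 0.
Distance 2: reach 1, 3.
Found 3.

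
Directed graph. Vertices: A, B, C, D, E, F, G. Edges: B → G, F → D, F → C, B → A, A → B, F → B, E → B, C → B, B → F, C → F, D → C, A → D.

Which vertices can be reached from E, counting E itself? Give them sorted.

Start at E.
Its neighbours: B.
Then their neighbours: A, F, G.
Then next layer: C, D.
Every vertex is now reached.

A, B, C, D, E, F, G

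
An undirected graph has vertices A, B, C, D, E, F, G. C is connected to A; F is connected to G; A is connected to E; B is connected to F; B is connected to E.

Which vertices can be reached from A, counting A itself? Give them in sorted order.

Start at A.
Its neighbours: C, E.
Then their neighbours: B.
Then next layer: F.
Then next layer: G.
Nothing further is reachable.

A, B, C, E, F, G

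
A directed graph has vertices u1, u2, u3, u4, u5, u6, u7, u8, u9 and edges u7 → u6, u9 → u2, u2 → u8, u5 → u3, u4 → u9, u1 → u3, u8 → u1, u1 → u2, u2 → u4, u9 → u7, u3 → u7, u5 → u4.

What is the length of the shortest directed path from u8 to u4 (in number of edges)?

3

Distance 0: u8.
Distance 1: u1.
Distance 2: u2, u3.
Distance 3: u4, u7 — contains u4.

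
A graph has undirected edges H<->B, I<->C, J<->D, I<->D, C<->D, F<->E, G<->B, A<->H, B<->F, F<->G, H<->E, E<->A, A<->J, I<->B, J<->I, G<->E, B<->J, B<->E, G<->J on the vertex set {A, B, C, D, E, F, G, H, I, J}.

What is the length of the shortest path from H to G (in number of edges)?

2

Distance 0: H.
Distance 1: A, B, E.
Distance 2: F, G, I, J — contains G.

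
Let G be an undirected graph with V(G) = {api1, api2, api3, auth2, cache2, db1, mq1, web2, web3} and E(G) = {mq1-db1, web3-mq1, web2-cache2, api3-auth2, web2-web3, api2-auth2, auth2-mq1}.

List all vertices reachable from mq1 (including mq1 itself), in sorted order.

api2, api3, auth2, cache2, db1, mq1, web2, web3

Start at mq1.
Its neighbours: auth2, db1, web3.
Then their neighbours: api2, api3, web2.
Then next layer: cache2.
Nothing further is reachable.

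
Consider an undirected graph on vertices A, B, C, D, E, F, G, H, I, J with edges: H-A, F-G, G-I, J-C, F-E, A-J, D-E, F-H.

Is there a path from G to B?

No

Explore from G.
Distance 1: reach F, I.
Distance 2: reach E, H.
Distance 3: reach A, D.
Distance 4: reach J.
Distance 5: reach C.
The search is exhausted without reaching B; it lies in a different component.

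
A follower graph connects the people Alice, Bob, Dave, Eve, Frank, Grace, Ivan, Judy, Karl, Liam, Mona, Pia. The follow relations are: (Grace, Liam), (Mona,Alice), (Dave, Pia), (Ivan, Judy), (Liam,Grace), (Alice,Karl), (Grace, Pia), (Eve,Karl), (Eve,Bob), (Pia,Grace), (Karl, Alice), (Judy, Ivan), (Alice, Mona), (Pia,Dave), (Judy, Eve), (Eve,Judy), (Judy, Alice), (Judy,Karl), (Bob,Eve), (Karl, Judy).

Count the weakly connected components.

From Alice: component {Alice, Bob, Eve, Ivan, Judy, Karl, Mona}.
From Dave: component {Dave, Grace, Liam, Pia}.
From Frank: component {Frank}.
That's 3 components.

3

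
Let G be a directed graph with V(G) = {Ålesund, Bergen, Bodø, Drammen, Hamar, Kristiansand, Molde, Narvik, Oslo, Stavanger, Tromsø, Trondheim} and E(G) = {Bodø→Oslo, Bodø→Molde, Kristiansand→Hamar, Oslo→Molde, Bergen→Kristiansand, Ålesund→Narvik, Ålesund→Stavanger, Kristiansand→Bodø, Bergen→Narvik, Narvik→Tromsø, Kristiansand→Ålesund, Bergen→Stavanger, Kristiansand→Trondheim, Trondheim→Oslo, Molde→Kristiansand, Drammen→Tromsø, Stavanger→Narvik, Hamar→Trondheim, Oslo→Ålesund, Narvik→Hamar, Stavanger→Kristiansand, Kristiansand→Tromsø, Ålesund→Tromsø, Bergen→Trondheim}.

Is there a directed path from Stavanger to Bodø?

Yes

Explore from Stavanger.
Distance 1: reach Kristiansand, Narvik.
Distance 2: reach Ålesund, Bodø, Hamar, Tromsø, Trondheim.
Found Bodø.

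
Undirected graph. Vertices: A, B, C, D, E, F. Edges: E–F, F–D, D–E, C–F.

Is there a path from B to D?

No

B has no edges, so nothing is reachable from it.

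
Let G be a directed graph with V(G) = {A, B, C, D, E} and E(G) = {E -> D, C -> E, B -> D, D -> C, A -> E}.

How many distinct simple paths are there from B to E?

1

B→D→C→E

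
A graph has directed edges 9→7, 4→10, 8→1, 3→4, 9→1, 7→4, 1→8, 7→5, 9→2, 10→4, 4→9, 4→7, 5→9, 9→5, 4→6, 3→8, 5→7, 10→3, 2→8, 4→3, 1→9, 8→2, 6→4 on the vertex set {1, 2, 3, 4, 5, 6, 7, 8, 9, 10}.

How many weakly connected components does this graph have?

From 1: component {1, 2, 3, 4, 5, 6, 7, 8, 9, 10}.
That's 1 component.

1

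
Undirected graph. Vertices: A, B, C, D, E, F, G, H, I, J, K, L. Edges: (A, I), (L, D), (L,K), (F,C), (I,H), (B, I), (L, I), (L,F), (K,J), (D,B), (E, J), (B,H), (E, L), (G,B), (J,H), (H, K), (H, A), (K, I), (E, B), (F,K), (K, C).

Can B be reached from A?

Yes

Explore from A.
Distance 1: reach H, I.
Distance 2: reach B, J, K, L.
Found B.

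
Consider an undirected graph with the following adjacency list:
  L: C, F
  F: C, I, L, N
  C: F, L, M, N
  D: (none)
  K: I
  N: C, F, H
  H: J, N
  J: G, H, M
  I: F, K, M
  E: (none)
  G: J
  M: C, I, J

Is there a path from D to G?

D has no edges, so nothing is reachable from it.

No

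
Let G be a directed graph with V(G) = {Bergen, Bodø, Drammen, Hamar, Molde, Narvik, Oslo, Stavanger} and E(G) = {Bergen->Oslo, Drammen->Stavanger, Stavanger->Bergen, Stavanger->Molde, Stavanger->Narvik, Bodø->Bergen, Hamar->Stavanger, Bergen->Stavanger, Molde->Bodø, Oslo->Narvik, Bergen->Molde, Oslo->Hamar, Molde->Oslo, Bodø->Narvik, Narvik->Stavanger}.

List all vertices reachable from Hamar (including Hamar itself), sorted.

Bergen, Bodø, Hamar, Molde, Narvik, Oslo, Stavanger

Start at Hamar.
Its neighbours: Stavanger.
Then their neighbours: Bergen, Molde, Narvik.
Then next layer: Bodø, Oslo.
Nothing further is reachable.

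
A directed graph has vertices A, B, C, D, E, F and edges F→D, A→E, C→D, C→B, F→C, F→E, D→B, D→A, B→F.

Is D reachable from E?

E has no outgoing edges, so nothing is reachable from it.

No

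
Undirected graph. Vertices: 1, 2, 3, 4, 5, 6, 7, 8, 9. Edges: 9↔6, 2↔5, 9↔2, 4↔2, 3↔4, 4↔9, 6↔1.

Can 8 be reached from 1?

Explore from 1.
Distance 1: reach 6.
Distance 2: reach 9.
Distance 3: reach 2, 4.
Distance 4: reach 3, 5.
The search is exhausted without reaching 8; it lies in a different component.

No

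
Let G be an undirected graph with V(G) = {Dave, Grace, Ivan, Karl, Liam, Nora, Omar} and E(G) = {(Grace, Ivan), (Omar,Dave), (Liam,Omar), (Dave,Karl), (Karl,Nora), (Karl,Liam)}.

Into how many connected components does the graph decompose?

2

From Dave: component {Dave, Karl, Liam, Nora, Omar}.
From Grace: component {Grace, Ivan}.
That's 2 components.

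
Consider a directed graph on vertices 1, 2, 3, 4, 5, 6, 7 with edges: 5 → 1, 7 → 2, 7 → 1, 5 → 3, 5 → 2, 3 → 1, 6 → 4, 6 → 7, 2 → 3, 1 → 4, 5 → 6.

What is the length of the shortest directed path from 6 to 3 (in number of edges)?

Distance 0: 6.
Distance 1: 4, 7.
Distance 2: 1, 2.
Distance 3: 3 — contains 3.

3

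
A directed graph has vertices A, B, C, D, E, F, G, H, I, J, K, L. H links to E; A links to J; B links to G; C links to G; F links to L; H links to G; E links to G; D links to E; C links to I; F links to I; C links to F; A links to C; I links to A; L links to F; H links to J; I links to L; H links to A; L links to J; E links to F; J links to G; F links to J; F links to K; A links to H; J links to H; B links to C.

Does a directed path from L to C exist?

Explore from L.
Distance 1: reach F, J.
Distance 2: reach G, H, I, K.
Distance 3: reach A, E.
Distance 4: reach C.
Found C.

Yes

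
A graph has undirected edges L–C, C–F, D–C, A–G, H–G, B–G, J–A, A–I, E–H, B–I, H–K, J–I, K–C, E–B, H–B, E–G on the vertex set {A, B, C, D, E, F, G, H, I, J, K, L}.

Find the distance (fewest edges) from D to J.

6

Distance 0: D.
Distance 1: C.
Distance 2: F, K, L.
Distance 3: H.
Distance 4: B, E, G.
Distance 5: A, I.
Distance 6: J — contains J.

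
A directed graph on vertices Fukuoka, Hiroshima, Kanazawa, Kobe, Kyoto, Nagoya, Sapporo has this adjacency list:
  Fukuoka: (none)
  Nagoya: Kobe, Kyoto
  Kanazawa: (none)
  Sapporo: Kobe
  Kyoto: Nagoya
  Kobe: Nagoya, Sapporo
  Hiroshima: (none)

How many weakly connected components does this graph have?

From Fukuoka: component {Fukuoka}.
From Hiroshima: component {Hiroshima}.
From Kanazawa: component {Kanazawa}.
From Kobe: component {Kobe, Kyoto, Nagoya, Sapporo}.
That's 4 components.

4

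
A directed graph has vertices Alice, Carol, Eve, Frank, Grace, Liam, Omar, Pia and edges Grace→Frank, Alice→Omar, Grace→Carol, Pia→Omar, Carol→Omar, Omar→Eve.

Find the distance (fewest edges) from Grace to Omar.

2

Distance 0: Grace.
Distance 1: Carol, Frank.
Distance 2: Omar — contains Omar.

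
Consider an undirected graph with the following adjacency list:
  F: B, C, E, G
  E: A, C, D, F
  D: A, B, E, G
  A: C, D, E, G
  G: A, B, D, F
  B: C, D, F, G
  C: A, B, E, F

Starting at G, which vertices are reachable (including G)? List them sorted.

Start at G.
Its neighbours: A, B, D, F.
Then their neighbours: C, E.
Every vertex is now reached.

A, B, C, D, E, F, G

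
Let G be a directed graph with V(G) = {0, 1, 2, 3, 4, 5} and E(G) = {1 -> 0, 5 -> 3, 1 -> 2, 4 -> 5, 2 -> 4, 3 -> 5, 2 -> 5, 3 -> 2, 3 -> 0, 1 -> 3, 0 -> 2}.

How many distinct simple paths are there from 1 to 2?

1→0→2
1→2
1→3→0→2
1→3→2

4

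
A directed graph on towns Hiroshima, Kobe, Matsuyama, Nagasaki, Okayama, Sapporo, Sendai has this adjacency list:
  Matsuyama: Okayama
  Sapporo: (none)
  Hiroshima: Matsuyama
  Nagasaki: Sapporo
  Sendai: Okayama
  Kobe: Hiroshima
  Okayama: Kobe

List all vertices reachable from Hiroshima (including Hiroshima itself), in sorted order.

Start at Hiroshima.
Its neighbours: Matsuyama.
Then their neighbours: Okayama.
Then next layer: Kobe.
Nothing further is reachable.

Hiroshima, Kobe, Matsuyama, Okayama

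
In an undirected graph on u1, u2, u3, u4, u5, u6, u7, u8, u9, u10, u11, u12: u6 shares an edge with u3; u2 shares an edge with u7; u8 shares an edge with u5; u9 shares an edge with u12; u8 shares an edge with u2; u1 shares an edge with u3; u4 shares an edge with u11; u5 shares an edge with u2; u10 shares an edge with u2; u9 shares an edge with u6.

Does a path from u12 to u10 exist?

Explore from u12.
Distance 1: reach u9.
Distance 2: reach u6.
Distance 3: reach u3.
Distance 4: reach u1.
The search is exhausted without reaching u10; it lies in a different component.

No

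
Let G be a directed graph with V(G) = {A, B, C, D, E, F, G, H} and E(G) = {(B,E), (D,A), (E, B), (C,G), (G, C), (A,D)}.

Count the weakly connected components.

From A: component {A, D}.
From B: component {B, E}.
From C: component {C, G}.
From F: component {F}.
From H: component {H}.
That's 5 components.

5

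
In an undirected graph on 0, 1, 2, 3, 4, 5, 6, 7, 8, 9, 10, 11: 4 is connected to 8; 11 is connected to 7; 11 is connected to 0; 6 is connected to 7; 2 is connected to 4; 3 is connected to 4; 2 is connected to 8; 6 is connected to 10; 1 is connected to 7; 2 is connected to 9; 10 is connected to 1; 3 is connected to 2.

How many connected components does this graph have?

From 0: component {0, 1, 6, 7, 10, 11}.
From 2: component {2, 3, 4, 8, 9}.
From 5: component {5}.
That's 3 components.

3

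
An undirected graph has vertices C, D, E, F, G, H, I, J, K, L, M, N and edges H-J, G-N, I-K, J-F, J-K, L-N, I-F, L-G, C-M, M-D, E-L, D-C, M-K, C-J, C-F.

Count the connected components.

From C: component {C, D, F, H, I, J, K, M}.
From E: component {E, G, L, N}.
That's 2 components.

2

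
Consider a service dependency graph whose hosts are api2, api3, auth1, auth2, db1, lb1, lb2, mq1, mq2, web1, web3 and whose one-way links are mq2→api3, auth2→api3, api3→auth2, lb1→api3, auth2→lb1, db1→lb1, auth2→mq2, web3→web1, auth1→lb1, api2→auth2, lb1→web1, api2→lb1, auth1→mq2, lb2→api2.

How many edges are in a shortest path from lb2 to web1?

Distance 0: lb2.
Distance 1: api2.
Distance 2: auth2, lb1.
Distance 3: api3, mq2, web1 — contains web1.

3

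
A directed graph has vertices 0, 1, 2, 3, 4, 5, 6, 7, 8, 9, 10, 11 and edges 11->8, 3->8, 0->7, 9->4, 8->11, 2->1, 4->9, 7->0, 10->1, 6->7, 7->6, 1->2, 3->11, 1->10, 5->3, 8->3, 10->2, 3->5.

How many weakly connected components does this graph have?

4

From 0: component {0, 6, 7}.
From 1: component {1, 2, 10}.
From 3: component {3, 5, 8, 11}.
From 4: component {4, 9}.
That's 4 components.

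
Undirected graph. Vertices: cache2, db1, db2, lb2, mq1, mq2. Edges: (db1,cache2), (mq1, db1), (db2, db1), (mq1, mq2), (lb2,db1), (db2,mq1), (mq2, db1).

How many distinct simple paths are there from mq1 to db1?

3

mq1–db1
mq1–db2–db1
mq1–mq2–db1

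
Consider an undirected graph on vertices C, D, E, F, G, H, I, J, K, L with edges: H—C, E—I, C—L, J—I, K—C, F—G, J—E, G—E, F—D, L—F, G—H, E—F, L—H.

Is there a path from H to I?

Explore from H.
Distance 1: reach C, G, L.
Distance 2: reach E, F, K.
Distance 3: reach D, I, J.
Found I.

Yes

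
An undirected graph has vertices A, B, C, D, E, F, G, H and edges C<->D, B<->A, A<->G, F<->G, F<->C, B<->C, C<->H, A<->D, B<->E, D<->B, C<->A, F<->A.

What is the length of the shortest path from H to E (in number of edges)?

Distance 0: H.
Distance 1: C.
Distance 2: A, B, D, F.
Distance 3: E, G — contains E.

3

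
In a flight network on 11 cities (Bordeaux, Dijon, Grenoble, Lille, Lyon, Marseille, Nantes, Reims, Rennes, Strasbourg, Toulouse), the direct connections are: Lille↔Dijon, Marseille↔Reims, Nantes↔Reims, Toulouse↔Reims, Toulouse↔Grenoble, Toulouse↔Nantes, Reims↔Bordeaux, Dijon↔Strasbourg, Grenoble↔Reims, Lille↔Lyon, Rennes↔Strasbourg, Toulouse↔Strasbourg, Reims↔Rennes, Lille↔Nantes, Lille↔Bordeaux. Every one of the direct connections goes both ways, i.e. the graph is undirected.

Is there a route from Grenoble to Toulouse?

Explore from Grenoble.
Distance 1: reach Reims, Toulouse.
Found Toulouse.

Yes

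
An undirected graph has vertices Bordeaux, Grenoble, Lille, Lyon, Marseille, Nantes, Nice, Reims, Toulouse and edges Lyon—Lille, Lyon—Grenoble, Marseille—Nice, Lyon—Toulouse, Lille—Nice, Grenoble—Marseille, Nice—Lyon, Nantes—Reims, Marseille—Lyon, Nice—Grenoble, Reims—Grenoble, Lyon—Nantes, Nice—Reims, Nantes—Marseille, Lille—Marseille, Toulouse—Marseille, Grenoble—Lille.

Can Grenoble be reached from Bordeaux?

No

Bordeaux has no edges, so nothing is reachable from it.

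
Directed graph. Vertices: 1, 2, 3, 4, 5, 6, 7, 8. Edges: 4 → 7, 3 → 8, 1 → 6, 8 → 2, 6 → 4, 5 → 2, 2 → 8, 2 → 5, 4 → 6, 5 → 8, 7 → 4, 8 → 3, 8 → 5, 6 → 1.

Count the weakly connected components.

From 1: component {1, 4, 6, 7}.
From 2: component {2, 3, 5, 8}.
That's 2 components.

2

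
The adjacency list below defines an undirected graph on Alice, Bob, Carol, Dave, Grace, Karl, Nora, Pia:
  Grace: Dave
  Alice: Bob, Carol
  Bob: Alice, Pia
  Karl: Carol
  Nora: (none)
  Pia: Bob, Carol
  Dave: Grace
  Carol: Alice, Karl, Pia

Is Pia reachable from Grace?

No

Explore from Grace.
Distance 1: reach Dave.
The search is exhausted without reaching Pia; it lies in a different component.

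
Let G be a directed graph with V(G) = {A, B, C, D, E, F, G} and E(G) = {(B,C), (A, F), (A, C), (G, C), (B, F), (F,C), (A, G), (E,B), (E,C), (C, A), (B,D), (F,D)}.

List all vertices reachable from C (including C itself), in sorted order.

A, C, D, F, G

Start at C.
Its neighbours: A.
Then their neighbours: F, G.
Then next layer: D.
Nothing further is reachable.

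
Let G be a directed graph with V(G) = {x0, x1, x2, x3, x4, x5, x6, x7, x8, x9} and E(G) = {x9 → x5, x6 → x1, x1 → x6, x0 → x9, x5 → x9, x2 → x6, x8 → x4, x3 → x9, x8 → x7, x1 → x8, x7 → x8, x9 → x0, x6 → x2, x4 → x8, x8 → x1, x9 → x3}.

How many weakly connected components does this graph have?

From x0: component {x0, x3, x5, x9}.
From x1: component {x1, x2, x4, x6, x7, x8}.
That's 2 components.

2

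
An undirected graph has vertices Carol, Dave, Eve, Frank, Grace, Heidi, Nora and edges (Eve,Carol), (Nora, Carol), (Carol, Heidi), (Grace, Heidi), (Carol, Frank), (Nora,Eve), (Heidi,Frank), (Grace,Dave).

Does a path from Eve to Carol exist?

Explore from Eve.
Distance 1: reach Carol, Nora.
Found Carol.

Yes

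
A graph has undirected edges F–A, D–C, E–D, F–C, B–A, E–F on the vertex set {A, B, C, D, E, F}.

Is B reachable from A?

Explore from A.
Distance 1: reach B, F.
Found B.

Yes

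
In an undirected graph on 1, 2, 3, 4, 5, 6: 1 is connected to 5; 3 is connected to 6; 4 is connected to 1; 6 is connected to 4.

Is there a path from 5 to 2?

No

Explore from 5.
Distance 1: reach 1.
Distance 2: reach 4.
Distance 3: reach 6.
Distance 4: reach 3.
The search is exhausted without reaching 2; it lies in a different component.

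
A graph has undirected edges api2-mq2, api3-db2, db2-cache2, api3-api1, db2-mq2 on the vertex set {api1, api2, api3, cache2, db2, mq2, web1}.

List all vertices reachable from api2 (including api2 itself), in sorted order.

Start at api2.
Its neighbours: mq2.
Then their neighbours: db2.
Then next layer: api3, cache2.
Then next layer: api1.
Nothing further is reachable.

api1, api2, api3, cache2, db2, mq2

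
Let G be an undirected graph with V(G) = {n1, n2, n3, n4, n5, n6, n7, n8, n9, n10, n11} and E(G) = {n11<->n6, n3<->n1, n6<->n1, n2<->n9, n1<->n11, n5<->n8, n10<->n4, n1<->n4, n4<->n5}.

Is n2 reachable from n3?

Explore from n3.
Distance 1: reach n1.
Distance 2: reach n4, n6, n11.
Distance 3: reach n5, n10.
Distance 4: reach n8.
The search is exhausted without reaching n2; it lies in a different component.

No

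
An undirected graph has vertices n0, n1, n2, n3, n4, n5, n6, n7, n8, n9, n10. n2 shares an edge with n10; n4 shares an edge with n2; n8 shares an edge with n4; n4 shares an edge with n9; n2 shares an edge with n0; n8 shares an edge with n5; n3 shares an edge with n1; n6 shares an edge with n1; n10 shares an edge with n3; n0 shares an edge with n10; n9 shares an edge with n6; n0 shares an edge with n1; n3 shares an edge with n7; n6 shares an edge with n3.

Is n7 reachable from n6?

Yes

Explore from n6.
Distance 1: reach n1, n3, n9.
Distance 2: reach n0, n4, n7, n10.
Found n7.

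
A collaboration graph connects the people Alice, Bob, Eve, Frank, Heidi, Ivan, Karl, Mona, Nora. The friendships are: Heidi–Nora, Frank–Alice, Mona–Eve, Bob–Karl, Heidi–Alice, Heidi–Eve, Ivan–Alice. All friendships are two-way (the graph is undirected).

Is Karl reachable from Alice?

No

Explore from Alice.
Distance 1: reach Frank, Heidi, Ivan.
Distance 2: reach Eve, Nora.
Distance 3: reach Mona.
The search is exhausted without reaching Karl; it lies in a different component.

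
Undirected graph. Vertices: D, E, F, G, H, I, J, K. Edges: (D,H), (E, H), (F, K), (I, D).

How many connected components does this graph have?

From D: component {D, E, H, I}.
From F: component {F, K}.
From G: component {G}.
From J: component {J}.
That's 4 components.

4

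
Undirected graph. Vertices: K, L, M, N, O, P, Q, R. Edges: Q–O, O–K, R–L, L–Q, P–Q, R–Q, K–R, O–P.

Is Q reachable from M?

M has no edges, so nothing is reachable from it.

No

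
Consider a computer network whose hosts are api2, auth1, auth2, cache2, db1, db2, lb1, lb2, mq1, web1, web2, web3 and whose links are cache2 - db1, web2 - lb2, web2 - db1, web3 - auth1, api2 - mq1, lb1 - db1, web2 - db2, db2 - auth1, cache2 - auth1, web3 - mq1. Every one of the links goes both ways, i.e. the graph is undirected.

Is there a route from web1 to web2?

web1 has no edges, so nothing is reachable from it.

No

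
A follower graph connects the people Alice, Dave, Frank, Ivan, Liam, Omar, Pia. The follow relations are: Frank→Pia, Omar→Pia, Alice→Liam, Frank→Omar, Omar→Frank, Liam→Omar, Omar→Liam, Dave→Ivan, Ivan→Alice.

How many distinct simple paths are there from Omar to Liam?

Omar→Liam

1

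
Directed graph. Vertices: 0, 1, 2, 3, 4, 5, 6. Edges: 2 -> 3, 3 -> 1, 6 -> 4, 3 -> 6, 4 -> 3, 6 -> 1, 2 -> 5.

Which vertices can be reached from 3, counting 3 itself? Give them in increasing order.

Start at 3.
Its neighbours: 1, 6.
Then their neighbours: 4.
Nothing further is reachable.

1, 3, 4, 6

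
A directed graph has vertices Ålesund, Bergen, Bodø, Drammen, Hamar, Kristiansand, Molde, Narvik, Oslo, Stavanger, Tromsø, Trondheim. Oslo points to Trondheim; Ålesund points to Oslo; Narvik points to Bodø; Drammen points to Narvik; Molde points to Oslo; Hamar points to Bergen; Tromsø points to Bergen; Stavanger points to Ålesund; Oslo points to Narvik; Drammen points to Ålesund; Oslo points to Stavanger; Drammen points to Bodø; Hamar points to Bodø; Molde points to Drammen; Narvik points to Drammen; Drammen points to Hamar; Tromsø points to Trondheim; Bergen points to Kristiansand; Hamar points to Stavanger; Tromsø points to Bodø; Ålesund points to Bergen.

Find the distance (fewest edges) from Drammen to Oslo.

2

Distance 0: Drammen.
Distance 1: Ålesund, Bodø, Hamar, Narvik.
Distance 2: Bergen, Oslo, Stavanger — contains Oslo.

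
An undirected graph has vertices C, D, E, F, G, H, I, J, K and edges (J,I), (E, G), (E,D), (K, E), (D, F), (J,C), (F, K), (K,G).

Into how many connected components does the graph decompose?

From C: component {C, I, J}.
From D: component {D, E, F, G, K}.
From H: component {H}.
That's 3 components.

3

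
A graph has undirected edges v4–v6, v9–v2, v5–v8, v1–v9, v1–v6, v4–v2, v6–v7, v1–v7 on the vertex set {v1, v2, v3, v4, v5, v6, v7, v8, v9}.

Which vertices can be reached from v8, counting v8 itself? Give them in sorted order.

Start at v8.
Its neighbours: v5.
Nothing further is reachable.

v5, v8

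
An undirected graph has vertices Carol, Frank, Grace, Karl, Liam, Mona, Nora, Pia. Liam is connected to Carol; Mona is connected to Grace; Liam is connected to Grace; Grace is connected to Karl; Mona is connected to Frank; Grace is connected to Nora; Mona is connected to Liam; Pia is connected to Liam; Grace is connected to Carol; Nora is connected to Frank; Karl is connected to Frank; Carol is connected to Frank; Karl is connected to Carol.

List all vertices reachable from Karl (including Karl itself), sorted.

Start at Karl.
Its neighbours: Carol, Frank, Grace.
Then their neighbours: Liam, Mona, Nora.
Then next layer: Pia.
Every vertex is now reached.

Carol, Frank, Grace, Karl, Liam, Mona, Nora, Pia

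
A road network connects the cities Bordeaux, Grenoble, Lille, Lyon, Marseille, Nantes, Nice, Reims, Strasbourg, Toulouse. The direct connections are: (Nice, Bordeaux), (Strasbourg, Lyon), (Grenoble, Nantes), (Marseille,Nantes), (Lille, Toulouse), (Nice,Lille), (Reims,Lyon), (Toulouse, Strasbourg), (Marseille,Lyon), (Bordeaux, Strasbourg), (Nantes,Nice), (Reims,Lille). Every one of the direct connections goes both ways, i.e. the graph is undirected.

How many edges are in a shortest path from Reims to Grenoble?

Distance 0: Reims.
Distance 1: Lille, Lyon.
Distance 2: Marseille, Nice, Strasbourg, Toulouse.
Distance 3: Bordeaux, Nantes.
Distance 4: Grenoble — contains Grenoble.

4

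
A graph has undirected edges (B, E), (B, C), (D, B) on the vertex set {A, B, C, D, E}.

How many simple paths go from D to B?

1

D–B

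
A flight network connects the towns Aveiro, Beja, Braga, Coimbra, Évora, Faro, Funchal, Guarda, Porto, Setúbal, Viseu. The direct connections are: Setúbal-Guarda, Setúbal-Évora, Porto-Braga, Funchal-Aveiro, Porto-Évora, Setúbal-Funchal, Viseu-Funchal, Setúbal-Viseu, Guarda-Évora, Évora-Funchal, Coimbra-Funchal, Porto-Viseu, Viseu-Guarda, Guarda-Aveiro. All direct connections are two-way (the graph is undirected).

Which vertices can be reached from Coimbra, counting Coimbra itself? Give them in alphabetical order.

Start at Coimbra.
Its neighbours: Funchal.
Then their neighbours: Aveiro, Évora, Setúbal, Viseu.
Then next layer: Guarda, Porto.
Then next layer: Braga.
Nothing further is reachable.

Aveiro, Braga, Coimbra, Évora, Funchal, Guarda, Porto, Setúbal, Viseu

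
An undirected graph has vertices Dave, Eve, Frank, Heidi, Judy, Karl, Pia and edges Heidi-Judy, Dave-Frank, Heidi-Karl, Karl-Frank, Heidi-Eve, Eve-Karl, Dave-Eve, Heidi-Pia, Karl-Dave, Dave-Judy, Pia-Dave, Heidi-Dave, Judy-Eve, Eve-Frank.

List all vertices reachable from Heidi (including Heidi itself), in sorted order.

Dave, Eve, Frank, Heidi, Judy, Karl, Pia

Start at Heidi.
Its neighbours: Dave, Eve, Judy, Karl, Pia.
Then their neighbours: Frank.
Every vertex is now reached.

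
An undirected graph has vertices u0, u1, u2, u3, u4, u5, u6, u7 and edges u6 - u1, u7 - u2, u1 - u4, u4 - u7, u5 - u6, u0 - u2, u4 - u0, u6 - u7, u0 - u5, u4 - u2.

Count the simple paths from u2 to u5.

u2–u0–u4–u1–u6–u5
u2–u0–u4–u7–u6–u5
u2–u0–u5
u2–u4–u0–u5
u2–u4–u1–u6–u5
u2–u4–u7–u6–u5
u2–u7–u4–u0–u5
u2–u7–u4–u1–u6–u5
u2–u7–u6–u1–u4–u0–u5
u2–u7–u6–u5

10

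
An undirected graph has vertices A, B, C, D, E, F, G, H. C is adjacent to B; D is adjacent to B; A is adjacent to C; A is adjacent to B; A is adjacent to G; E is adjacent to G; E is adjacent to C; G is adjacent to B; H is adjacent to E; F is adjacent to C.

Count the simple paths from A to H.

6

A–B–C–E–H
A–B–G–E–H
A–C–B–G–E–H
A–C–E–H
A–G–B–C–E–H
A–G–E–H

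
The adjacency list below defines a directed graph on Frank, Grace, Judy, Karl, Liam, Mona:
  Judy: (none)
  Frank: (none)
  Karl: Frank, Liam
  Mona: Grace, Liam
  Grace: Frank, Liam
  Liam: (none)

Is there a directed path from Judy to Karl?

No

Judy has no outgoing edges, so nothing is reachable from it.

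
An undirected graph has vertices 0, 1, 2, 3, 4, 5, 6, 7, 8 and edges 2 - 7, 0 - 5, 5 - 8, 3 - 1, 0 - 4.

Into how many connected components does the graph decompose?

From 0: component {0, 4, 5, 8}.
From 1: component {1, 3}.
From 2: component {2, 7}.
From 6: component {6}.
That's 4 components.

4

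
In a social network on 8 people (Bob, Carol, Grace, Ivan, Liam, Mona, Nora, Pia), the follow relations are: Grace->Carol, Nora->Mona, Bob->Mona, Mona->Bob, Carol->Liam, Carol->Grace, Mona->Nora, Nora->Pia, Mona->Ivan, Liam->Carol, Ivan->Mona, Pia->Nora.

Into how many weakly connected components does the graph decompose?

From Bob: component {Bob, Ivan, Mona, Nora, Pia}.
From Carol: component {Carol, Grace, Liam}.
That's 2 components.

2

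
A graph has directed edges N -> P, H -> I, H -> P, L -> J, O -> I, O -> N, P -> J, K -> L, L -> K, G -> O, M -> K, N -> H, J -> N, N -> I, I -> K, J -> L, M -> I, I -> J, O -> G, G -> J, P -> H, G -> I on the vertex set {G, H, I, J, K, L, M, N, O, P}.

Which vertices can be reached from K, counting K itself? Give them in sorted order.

H, I, J, K, L, N, P

Start at K.
Its neighbours: L.
Then their neighbours: J.
Then next layer: N.
Then next layer: H, I, P.
Nothing further is reachable.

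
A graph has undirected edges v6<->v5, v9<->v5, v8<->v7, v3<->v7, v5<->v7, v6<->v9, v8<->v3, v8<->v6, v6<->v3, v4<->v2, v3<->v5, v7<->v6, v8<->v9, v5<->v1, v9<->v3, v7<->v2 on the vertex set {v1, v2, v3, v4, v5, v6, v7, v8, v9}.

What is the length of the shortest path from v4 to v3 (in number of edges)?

3

Distance 0: v4.
Distance 1: v2.
Distance 2: v7.
Distance 3: v3, v5, v6, v8 — contains v3.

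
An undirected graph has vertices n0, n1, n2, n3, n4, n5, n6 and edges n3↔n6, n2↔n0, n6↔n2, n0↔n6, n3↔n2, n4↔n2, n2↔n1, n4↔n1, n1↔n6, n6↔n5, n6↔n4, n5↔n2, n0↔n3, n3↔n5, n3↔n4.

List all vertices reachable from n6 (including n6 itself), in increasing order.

n0, n1, n2, n3, n4, n5, n6

Start at n6.
Its neighbours: n0, n1, n2, n3, n4, n5.
Every vertex is now reached.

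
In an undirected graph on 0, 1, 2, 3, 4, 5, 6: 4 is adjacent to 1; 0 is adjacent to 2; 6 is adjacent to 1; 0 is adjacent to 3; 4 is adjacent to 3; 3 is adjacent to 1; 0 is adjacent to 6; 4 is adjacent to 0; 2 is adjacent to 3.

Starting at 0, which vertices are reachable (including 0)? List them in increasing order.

Start at 0.
Its neighbours: 2, 3, 4, 6.
Then their neighbours: 1.
Nothing further is reachable.

0, 1, 2, 3, 4, 6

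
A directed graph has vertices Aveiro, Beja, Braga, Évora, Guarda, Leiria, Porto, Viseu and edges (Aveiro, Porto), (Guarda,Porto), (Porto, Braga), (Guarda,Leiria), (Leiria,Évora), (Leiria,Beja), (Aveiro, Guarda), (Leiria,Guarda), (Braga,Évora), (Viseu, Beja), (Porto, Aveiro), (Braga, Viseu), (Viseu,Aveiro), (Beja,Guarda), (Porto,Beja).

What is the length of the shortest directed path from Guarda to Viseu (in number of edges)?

Distance 0: Guarda.
Distance 1: Leiria, Porto.
Distance 2: Aveiro, Beja, Braga, Évora.
Distance 3: Viseu — contains Viseu.

3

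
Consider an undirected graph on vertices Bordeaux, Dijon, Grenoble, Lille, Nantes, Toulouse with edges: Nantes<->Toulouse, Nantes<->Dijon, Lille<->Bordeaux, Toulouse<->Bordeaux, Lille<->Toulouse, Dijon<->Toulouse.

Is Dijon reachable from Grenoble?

Grenoble has no edges, so nothing is reachable from it.

No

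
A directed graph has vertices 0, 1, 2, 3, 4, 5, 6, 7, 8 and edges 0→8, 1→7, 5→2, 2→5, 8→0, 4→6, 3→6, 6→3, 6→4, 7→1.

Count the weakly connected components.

4

From 0: component {0, 8}.
From 1: component {1, 7}.
From 2: component {2, 5}.
From 3: component {3, 4, 6}.
That's 4 components.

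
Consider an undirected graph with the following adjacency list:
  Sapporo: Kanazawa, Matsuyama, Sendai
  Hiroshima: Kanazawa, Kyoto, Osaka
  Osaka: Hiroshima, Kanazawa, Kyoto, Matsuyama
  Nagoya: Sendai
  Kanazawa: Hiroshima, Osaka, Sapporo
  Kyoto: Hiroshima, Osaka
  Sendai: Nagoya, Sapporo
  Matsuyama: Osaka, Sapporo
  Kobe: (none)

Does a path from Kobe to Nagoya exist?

Kobe has no edges, so nothing is reachable from it.

No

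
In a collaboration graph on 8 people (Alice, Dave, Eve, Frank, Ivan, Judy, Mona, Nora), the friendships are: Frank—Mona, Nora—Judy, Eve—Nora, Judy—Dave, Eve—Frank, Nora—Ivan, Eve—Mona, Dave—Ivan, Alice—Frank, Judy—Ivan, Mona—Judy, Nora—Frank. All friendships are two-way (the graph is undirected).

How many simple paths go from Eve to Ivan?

Eve–Frank–Mona–Judy–Dave–Ivan
Eve–Frank–Mona–Judy–Ivan
Eve–Frank–Mona–Judy–Nora–Ivan
Eve–Frank–Nora–Ivan
Eve–Frank–Nora–Judy–Dave–Ivan
Eve–Frank–Nora–Judy–Ivan
Eve–Mona–Frank–Nora–Ivan
Eve–Mona–Frank–Nora–Judy–Dave–Ivan
... and 9 more.

17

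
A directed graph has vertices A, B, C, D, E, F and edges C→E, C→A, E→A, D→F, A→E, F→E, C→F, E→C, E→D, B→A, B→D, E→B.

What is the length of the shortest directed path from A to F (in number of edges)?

Distance 0: A.
Distance 1: E.
Distance 2: B, C, D.
Distance 3: F — contains F.

3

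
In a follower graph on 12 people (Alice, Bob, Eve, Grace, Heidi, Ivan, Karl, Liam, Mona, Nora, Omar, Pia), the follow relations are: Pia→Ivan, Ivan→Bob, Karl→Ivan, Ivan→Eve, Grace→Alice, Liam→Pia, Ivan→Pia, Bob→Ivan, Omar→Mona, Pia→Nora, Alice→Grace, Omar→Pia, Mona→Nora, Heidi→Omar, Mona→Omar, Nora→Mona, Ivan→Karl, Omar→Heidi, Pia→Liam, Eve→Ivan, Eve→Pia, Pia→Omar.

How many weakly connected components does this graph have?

From Alice: component {Alice, Grace}.
From Bob: component {Bob, Eve, Heidi, Ivan, Karl, Liam, Mona, Nora, Omar, Pia}.
That's 2 components.

2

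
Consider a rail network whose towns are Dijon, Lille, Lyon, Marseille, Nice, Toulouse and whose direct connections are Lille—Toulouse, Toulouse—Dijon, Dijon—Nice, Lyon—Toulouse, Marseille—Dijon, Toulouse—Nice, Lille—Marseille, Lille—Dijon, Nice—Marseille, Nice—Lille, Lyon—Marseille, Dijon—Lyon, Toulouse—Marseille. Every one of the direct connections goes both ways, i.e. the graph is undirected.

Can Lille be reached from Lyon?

Yes

Explore from Lyon.
Distance 1: reach Dijon, Marseille, Toulouse.
Distance 2: reach Lille, Nice.
Found Lille.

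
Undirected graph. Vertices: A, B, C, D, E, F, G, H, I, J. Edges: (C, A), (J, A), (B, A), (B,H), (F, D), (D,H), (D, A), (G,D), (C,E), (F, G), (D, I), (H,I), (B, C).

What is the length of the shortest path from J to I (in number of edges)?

Distance 0: J.
Distance 1: A.
Distance 2: B, C, D.
Distance 3: E, F, G, H, I — contains I.

3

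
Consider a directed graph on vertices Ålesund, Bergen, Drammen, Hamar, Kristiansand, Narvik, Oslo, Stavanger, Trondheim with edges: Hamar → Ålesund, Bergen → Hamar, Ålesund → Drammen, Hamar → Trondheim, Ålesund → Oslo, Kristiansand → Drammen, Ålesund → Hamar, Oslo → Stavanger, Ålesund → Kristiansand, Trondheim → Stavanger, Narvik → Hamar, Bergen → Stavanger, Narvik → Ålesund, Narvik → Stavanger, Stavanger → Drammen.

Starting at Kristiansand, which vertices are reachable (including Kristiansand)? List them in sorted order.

Drammen, Kristiansand

Start at Kristiansand.
Its neighbours: Drammen.
Nothing further is reachable.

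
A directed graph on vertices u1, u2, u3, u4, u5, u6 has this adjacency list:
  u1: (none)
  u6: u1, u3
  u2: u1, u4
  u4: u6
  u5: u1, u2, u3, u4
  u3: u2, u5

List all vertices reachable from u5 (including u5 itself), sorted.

u1, u2, u3, u4, u5, u6

Start at u5.
Its neighbours: u1, u2, u3, u4.
Then their neighbours: u6.
Every vertex is now reached.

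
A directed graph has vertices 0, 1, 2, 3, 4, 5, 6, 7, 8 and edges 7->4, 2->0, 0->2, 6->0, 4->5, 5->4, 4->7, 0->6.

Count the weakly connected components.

From 0: component {0, 2, 6}.
From 1: component {1}.
From 3: component {3}.
From 4: component {4, 5, 7}.
From 8: component {8}.
That's 5 components.

5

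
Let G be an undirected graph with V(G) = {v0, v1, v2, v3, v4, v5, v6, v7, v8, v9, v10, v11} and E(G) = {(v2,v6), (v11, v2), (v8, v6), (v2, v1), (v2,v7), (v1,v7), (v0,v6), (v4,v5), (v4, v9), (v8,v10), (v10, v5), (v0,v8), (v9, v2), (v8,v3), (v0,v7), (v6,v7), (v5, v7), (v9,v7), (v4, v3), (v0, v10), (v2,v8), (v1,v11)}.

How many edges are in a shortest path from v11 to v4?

3

Distance 0: v11.
Distance 1: v1, v2.
Distance 2: v6, v7, v8, v9.
Distance 3: v0, v3, v4, v5, v10 — contains v4.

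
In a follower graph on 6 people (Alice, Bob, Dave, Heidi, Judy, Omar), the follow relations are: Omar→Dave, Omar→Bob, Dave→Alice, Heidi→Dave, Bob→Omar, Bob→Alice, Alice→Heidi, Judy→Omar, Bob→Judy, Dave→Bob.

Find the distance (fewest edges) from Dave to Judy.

2

Distance 0: Dave.
Distance 1: Alice, Bob.
Distance 2: Heidi, Judy, Omar — contains Judy.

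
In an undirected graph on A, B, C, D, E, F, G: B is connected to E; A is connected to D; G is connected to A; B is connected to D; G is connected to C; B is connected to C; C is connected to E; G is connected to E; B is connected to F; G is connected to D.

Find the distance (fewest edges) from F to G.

3

Distance 0: F.
Distance 1: B.
Distance 2: C, D, E.
Distance 3: A, G — contains G.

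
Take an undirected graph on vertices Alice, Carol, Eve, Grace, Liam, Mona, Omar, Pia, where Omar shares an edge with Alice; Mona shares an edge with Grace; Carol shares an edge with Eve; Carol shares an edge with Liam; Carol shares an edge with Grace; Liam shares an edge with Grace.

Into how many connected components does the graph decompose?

From Alice: component {Alice, Omar}.
From Carol: component {Carol, Eve, Grace, Liam, Mona}.
From Pia: component {Pia}.
That's 3 components.

3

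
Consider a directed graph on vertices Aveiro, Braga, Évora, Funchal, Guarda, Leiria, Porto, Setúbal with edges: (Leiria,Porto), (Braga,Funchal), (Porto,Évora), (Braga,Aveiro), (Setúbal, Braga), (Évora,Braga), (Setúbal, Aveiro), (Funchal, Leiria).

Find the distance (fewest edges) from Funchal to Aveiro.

5

Distance 0: Funchal.
Distance 1: Leiria.
Distance 2: Porto.
Distance 3: Évora.
Distance 4: Braga.
Distance 5: Aveiro — contains Aveiro.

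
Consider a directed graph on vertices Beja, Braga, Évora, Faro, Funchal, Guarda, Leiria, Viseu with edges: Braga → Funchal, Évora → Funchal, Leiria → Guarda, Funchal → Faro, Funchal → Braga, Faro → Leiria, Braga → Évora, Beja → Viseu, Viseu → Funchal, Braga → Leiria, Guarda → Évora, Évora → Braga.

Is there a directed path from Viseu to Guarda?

Explore from Viseu.
Distance 1: reach Funchal.
Distance 2: reach Braga, Faro.
Distance 3: reach Évora, Leiria.
Distance 4: reach Guarda.
Found Guarda.

Yes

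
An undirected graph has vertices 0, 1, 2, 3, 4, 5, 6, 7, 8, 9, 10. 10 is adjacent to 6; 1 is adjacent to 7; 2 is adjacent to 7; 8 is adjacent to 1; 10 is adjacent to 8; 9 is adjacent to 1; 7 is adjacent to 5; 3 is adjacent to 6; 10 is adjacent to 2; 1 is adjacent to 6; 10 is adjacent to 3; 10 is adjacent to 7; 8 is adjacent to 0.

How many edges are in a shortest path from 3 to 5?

Distance 0: 3.
Distance 1: 6, 10.
Distance 2: 1, 2, 7, 8.
Distance 3: 0, 5, 9 — contains 5.

3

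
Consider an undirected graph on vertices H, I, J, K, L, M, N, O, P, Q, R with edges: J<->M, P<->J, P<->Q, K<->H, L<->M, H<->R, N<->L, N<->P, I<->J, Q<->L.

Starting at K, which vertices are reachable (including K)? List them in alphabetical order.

Start at K.
Its neighbours: H.
Then their neighbours: R.
Nothing further is reachable.

H, K, R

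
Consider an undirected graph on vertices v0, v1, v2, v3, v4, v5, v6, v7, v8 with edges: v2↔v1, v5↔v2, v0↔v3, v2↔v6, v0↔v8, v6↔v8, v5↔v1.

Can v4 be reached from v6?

No

Explore from v6.
Distance 1: reach v2, v8.
Distance 2: reach v0, v1, v5.
Distance 3: reach v3.
The search is exhausted without reaching v4; it lies in a different component.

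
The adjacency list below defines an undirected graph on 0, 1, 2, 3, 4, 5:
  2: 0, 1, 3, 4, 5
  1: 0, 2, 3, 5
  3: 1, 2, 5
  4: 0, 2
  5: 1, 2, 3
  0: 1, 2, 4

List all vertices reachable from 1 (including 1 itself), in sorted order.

Start at 1.
Its neighbours: 0, 2, 3, 5.
Then their neighbours: 4.
Every vertex is now reached.

0, 1, 2, 3, 4, 5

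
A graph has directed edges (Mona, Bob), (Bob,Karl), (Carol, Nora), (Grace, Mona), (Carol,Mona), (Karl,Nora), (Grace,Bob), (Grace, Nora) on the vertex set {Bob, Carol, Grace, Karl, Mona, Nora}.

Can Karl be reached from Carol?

Explore from Carol.
Distance 1: reach Mona, Nora.
Distance 2: reach Bob.
Distance 3: reach Karl.
Found Karl.

Yes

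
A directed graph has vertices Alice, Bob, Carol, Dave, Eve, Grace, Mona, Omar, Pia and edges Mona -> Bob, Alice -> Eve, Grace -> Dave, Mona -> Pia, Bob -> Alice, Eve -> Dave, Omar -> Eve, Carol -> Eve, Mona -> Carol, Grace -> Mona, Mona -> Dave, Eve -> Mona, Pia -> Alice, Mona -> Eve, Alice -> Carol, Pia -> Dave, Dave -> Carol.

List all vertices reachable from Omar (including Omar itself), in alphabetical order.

Alice, Bob, Carol, Dave, Eve, Mona, Omar, Pia

Start at Omar.
Its neighbours: Eve.
Then their neighbours: Dave, Mona.
Then next layer: Bob, Carol, Pia.
Then next layer: Alice.
Nothing further is reachable.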